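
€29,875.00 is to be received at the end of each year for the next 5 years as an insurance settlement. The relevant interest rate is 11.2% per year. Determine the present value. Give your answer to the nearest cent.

€109,861.66

This is an ordinary annuity: 5 payments of €29,875.00 at the end of each year.
Periodic rate r = 0.112 per year.
PV = PMT × [(1 − (1+r)^−n)/r] = 29,875 × [1 − (1+r)^−5] / r = €109,861.66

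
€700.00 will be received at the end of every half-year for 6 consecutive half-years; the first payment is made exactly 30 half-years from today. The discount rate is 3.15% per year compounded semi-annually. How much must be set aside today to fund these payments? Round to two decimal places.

Ordinary annuity of 6 payments, first payment at period 30.
Periodic rate r = 0.0315/2 per half-year; n is counted in half-years.
The ordinary-annuity PV formula values the stream one period before the first payment (period 29); discount that back 29 periods:
PV₀ = 700 × [1 − (1+r)^−6] / r × (1+r)^−29 = €2,528.32

€2,528.32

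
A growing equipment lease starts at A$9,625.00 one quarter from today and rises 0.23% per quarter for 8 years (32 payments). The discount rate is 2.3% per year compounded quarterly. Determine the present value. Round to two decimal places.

Periodic rate r = 0.023/4 per quarter; n is counted in quarters.
Growing ordinary annuity: PV = PMT₁ × [1 − ((1+g)/(1+r))^n] / (r − g) = 9,625 × [1 − ((1+0.0023)/(1+r))^32] / (r − 0.0023) = A$290,501.52.

A$290,501.52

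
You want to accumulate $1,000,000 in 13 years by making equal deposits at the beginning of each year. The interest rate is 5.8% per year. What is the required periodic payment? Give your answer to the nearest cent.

Level annuity due; solve FV = PMT × [((1+r)^n − 1)/r] × (1+r) for PMT.
Periodic rate r = 0.058 per year.
With n = 13: PMT = 1,000,000 / ([((1+r)^n − 1)/r] × (1+r)) = $50,703.34

$50,703.34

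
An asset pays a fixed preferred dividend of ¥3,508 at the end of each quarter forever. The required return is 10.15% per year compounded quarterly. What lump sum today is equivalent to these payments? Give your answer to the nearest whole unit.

Periodic rate r = 0.1015/4 per quarter.
Level perpetuity: PV = PMT / r = 3,508 / (0.1015/4) = ¥138,246.

¥138,246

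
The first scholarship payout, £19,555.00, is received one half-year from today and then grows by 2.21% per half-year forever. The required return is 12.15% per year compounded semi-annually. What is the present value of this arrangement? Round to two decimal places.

£505,950.84

Periodic rate r = 0.1215/2 per half-year.
Growing perpetuity (Gordon): PV = PMT₁ / (r − g) = 19,555 / (r − 0.0221) = £505,950.84.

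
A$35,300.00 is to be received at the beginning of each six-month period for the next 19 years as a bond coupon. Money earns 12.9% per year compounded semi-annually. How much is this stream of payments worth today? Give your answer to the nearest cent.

A$528,408.52

This is an annuity due: 38 payments of A$35,300.00 at the beginning of each six-month period.
Periodic rate r = 0.129/2 per half-year; n is counted in half-years.
PV = PMT × [(1 − (1+r)^−n)/r] × (1+r) = 35,300 × [1 − (1+r)^−38] / r × (1+r) = A$528,408.52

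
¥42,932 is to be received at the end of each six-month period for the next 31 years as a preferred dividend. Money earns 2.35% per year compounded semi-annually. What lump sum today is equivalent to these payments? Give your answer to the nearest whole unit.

This is an ordinary annuity: 62 payments of ¥42,932 at the end of each six-month period.
Periodic rate r = 0.0235/2 per half-year; n is counted in half-years.
PV = PMT × [(1 − (1+r)^−n)/r] = 42,932 × [1 − (1+r)^−62] / r = ¥1,882,846

¥1,882,846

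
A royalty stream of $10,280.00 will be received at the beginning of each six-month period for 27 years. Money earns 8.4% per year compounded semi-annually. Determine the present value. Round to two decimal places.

$227,388.11

This is an annuity due: 54 payments of $10,280.00 at the beginning of each six-month period.
Periodic rate r = 0.084/2 per half-year; n is counted in half-years.
PV = PMT × [(1 − (1+r)^−n)/r] × (1+r) = 10,280 × [1 − (1+r)^−54] / r × (1+r) = $227,388.11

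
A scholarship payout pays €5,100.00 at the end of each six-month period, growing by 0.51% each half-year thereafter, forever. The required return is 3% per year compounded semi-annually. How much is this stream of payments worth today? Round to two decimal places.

Periodic rate r = 0.03/2 per half-year.
Growing perpetuity (Gordon): PV = PMT₁ / (r − g) = 5,100 / (r − 0.0051) = €515,151.52.

€515,151.52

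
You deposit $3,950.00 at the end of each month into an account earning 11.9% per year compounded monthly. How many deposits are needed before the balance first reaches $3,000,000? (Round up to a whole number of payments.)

Periodic rate r = 0.119/12 per month; n is counted in months.
Ordinary annuity FV: 3,000,000 = 3,950 × [((1+r)^n − 1)/r].
(1+r)^n = 1 + 3,000,000 × r / 3,950, so n = ln(1 + 3,000,000·r/3,950) / ln(1+r) = 217.25.
Round up to a whole number of payments: n = 218.

218 payments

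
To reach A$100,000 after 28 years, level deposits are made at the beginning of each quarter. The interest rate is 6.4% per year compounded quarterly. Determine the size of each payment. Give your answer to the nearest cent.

A$320.28

Level annuity due; solve FV = PMT × [((1+r)^n − 1)/r] × (1+r) for PMT.
Periodic rate r = 0.064/4 per quarter; n is counted in quarters.
With n = 112: PMT = 100,000 / ([((1+r)^n − 1)/r] × (1+r)) = A$320.28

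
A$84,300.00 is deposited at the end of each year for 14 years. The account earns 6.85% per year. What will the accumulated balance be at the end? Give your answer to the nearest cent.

This is an ordinary annuity: 14 deposits of A$84,300.00 at the end of each year.
Periodic rate r = 0.0685 per year.
FV = PMT × [((1+r)^n − 1)/r] = 84,300 × [(1+r)^14 − 1] / r = A$1,880,918.79

A$1,880,918.79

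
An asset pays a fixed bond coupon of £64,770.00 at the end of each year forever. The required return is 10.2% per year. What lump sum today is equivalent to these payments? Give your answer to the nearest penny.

£635,000.00

Periodic rate r = 0.102 per year.
Level perpetuity: PV = PMT / r = 64,770 / (0.102) = £635,000.00.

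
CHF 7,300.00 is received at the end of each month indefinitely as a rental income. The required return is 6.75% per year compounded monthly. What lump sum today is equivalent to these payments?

Periodic rate r = 0.0675/12 per month.
Level perpetuity: PV = PMT / r = 7,300 / (0.0675/12) = CHF 1,297,777.78.

CHF 1,297,777.78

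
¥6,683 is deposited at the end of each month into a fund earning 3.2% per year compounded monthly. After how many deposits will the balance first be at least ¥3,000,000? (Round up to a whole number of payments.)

296 payments

Periodic rate r = 0.032/12 per month; n is counted in months.
Ordinary annuity FV: 3,000,000 = 6,683 × [((1+r)^n − 1)/r].
(1+r)^n = 1 + 3,000,000 × r / 6,683, so n = ln(1 + 3,000,000·r/6,683) / ln(1+r) = 295.56.
Round up to a whole number of payments: n = 296.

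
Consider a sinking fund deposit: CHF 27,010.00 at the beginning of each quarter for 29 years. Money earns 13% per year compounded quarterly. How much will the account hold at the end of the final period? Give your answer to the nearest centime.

This is an annuity due: 116 deposits of CHF 27,010.00 at the beginning of each quarter.
Periodic rate r = 0.13/4 per quarter; n is counted in quarters.
FV = PMT × [((1+r)^n − 1)/r] × (1+r) = 27,010 × [(1+r)^116 − 1] / r × (1+r) = CHF 34,199,198.27

CHF 34,199,198.27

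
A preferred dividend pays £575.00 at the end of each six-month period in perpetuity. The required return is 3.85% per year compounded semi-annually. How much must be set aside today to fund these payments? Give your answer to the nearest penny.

£29,870.13

Periodic rate r = 0.0385/2 per half-year.
Level perpetuity: PV = PMT / r = 575 / (0.0385/2) = £29,870.13.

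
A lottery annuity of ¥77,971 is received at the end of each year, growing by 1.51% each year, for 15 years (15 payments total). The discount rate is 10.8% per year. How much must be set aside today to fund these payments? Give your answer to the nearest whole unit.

¥613,641

Periodic rate r = 0.108 per year.
Growing ordinary annuity: PV = PMT₁ × [1 − ((1+g)/(1+r))^n] / (r − g) = 77,971 × [1 − ((1+0.0151)/(1+r))^15] / (r − 0.0151) = ¥613,641.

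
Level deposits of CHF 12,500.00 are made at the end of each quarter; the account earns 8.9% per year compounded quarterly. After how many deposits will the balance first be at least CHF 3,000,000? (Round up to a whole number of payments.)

Periodic rate r = 0.089/4 per quarter; n is counted in quarters.
Ordinary annuity FV: 3,000,000 = 12,500 × [((1+r)^n − 1)/r].
(1+r)^n = 1 + 3,000,000 × r / 12,500, so n = ln(1 + 3,000,000·r/12,500) / ln(1+r) = 83.93.
Round up to a whole number of payments: n = 84.

84 payments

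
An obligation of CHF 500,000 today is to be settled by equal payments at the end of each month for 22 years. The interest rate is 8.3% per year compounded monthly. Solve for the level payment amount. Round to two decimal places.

Level ordinary annuity; solve PV = PMT × [(1 − (1+r)^−n)/r] for PMT.
Periodic rate r = 0.083/12 per month; n is counted in months.
With n = 264: PMT = 500,000 / ([(1 − (1+r)^−n)/r]) = CHF 4,127.24

CHF 4,127.24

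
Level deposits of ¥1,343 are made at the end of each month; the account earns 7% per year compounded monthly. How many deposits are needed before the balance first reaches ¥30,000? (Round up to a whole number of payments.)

22 payments

Periodic rate r = 0.07/12 per month; n is counted in months.
Ordinary annuity FV: 30,000 = 1,343 × [((1+r)^n − 1)/r].
(1+r)^n = 1 + 30,000 × r / 1,343, so n = ln(1 + 30,000·r/1,343) / ln(1+r) = 21.06.
Round up to a whole number of payments: n = 22.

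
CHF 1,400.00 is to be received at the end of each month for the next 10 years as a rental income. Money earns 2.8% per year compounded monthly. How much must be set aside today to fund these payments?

CHF 146,381.83

This is an ordinary annuity: 120 payments of CHF 1,400.00 at the end of each month.
Periodic rate r = 0.028/12 per month; n is counted in months.
PV = PMT × [(1 − (1+r)^−n)/r] = 1,400 × [1 − (1+r)^−120] / r = CHF 146,381.83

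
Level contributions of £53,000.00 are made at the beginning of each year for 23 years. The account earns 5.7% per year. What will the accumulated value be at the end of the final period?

This is an annuity due: 23 deposits of £53,000.00 at the beginning of each year.
Periodic rate r = 0.057 per year.
FV = PMT × [((1+r)^n − 1)/r] × (1+r) = 53,000 × [(1+r)^23 − 1] / r × (1+r) = £2,534,404.96

£2,534,404.96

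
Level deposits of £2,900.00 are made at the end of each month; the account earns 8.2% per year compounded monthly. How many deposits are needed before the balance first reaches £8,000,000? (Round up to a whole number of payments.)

439 payments

Periodic rate r = 0.082/12 per month; n is counted in months.
Ordinary annuity FV: 8,000,000 = 2,900 × [((1+r)^n − 1)/r].
(1+r)^n = 1 + 8,000,000 × r / 2,900, so n = ln(1 + 8,000,000·r/2,900) / ln(1+r) = 438.79.
Round up to a whole number of payments: n = 439.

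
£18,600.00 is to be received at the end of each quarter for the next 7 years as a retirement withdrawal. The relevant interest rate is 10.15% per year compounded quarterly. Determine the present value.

£369,600.17

This is an ordinary annuity: 28 payments of £18,600.00 at the end of each quarter.
Periodic rate r = 0.1015/4 per quarter; n is counted in quarters.
PV = PMT × [(1 − (1+r)^−n)/r] = 18,600 × [1 − (1+r)^−28] / r = £369,600.17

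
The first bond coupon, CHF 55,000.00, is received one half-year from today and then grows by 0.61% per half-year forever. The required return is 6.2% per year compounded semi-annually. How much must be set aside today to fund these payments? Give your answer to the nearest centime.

Periodic rate r = 0.062/2 per half-year.
Growing perpetuity (Gordon): PV = PMT₁ / (r − g) = 55,000 / (r − 0.0061) = CHF 2,208,835.34.

CHF 2,208,835.34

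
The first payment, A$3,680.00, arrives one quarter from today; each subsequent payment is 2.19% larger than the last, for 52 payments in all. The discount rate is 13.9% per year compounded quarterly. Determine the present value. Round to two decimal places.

A$136,847.71

Periodic rate r = 0.139/4 per quarter; n is counted in quarters.
Growing ordinary annuity: PV = PMT₁ × [1 − ((1+g)/(1+r))^n] / (r − g) = 3,680 × [1 − ((1+0.0219)/(1+r))^52] / (r − 0.0219) = A$136,847.71.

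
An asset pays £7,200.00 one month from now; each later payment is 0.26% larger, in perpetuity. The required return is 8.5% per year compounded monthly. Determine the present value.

Periodic rate r = 0.085/12 per month.
Growing perpetuity (Gordon): PV = PMT₁ / (r − g) = 7,200 / (r − 0.0026) = £1,605,947.96.

£1,605,947.96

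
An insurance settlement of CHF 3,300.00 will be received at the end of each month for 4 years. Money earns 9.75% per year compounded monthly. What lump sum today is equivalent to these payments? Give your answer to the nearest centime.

CHF 130,730.91

This is an ordinary annuity: 48 payments of CHF 3,300.00 at the end of each month.
Periodic rate r = 0.0975/12 per month; n is counted in months.
PV = PMT × [(1 − (1+r)^−n)/r] = 3,300 × [1 − (1+r)^−48] / r = CHF 130,730.91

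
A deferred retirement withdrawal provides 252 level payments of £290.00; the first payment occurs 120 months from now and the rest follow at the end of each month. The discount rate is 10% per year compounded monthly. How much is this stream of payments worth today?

£11,361.28

Ordinary annuity of 252 payments, first payment at period 120.
Periodic rate r = 0.1/12 per month; n is counted in months.
The ordinary-annuity PV formula values the stream one period before the first payment (period 119); discount that back 119 periods:
PV₀ = 290 × [1 − (1+r)^−252] / r × (1+r)^−119 = £11,361.28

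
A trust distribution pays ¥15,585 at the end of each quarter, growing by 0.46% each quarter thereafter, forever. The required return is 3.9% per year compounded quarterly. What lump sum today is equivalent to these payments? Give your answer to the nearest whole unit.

Periodic rate r = 0.039/4 per quarter.
Growing perpetuity (Gordon): PV = PMT₁ / (r − g) = 15,585 / (r − 0.0046) = ¥3,026,214.

¥3,026,214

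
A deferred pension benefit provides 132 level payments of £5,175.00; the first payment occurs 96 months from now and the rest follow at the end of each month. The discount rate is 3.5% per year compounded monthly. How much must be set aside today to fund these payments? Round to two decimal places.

Ordinary annuity of 132 payments, first payment at period 96.
Periodic rate r = 0.035/12 per month; n is counted in months.
The ordinary-annuity PV formula values the stream one period before the first payment (period 95); discount that back 95 periods:
PV₀ = 5,175 × [1 − (1+r)^−132] / r × (1+r)^−95 = £429,419.95

£429,419.95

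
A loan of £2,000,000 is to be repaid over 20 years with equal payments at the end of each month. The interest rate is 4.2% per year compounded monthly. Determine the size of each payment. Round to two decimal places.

Level ordinary annuity; solve PV = PMT × [(1 − (1+r)^−n)/r] for PMT.
Periodic rate r = 0.042/12 per month; n is counted in months.
With n = 240: PMT = 2,000,000 / ([(1 − (1+r)^−n)/r]) = £12,331.41

£12,331.41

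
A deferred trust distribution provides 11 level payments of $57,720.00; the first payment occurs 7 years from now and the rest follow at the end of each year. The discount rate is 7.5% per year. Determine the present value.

Ordinary annuity of 11 payments, first payment at period 7.
Periodic rate r = 0.075 per year.
The ordinary-annuity PV formula values the stream one period before the first payment (period 6); discount that back 6 periods:
PV₀ = 57,720 × [1 − (1+r)^−11] / r × (1+r)^−6 = $273,599.34

$273,599.34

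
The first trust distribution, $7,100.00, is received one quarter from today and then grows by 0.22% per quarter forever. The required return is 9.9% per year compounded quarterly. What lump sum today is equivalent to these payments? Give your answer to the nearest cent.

Periodic rate r = 0.099/4 per quarter.
Growing perpetuity (Gordon): PV = PMT₁ / (r − g) = 7,100 / (r − 0.0022) = $314,855.88.

$314,855.88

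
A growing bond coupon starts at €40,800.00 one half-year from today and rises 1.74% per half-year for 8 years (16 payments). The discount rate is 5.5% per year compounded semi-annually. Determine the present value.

€590,571.88

Periodic rate r = 0.055/2 per half-year; n is counted in half-years.
Growing ordinary annuity: PV = PMT₁ × [1 − ((1+g)/(1+r))^n] / (r − g) = 40,800 × [1 − ((1+0.0174)/(1+r))^16] / (r − 0.0174) = €590,571.88.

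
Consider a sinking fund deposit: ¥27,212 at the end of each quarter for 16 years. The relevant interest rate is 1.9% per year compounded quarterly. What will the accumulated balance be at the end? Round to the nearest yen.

¥2,029,694

This is an ordinary annuity: 64 deposits of ¥27,212 at the end of each quarter.
Periodic rate r = 0.019/4 per quarter; n is counted in quarters.
FV = PMT × [((1+r)^n − 1)/r] = 27,212 × [(1+r)^64 − 1] / r = ¥2,029,694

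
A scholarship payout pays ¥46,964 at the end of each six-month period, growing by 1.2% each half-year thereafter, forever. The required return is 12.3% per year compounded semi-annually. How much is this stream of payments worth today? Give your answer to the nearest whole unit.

¥948,768

Periodic rate r = 0.123/2 per half-year.
Growing perpetuity (Gordon): PV = PMT₁ / (r − g) = 46,964 / (r − 0.012) = ¥948,768.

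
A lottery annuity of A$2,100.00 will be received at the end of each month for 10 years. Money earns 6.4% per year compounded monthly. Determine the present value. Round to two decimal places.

A$185,775.22

This is an ordinary annuity: 120 payments of A$2,100.00 at the end of each month.
Periodic rate r = 0.064/12 per month; n is counted in months.
PV = PMT × [(1 − (1+r)^−n)/r] = 2,100 × [1 − (1+r)^−120] / r = A$185,775.22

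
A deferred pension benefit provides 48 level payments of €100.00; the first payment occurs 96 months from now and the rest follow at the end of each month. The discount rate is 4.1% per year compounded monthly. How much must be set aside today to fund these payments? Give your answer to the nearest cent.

€3,196.76

Ordinary annuity of 48 payments, first payment at period 96.
Periodic rate r = 0.041/12 per month; n is counted in months.
The ordinary-annuity PV formula values the stream one period before the first payment (period 95); discount that back 95 periods:
PV₀ = 100 × [1 − (1+r)^−48] / r × (1+r)^−95 = €3,196.76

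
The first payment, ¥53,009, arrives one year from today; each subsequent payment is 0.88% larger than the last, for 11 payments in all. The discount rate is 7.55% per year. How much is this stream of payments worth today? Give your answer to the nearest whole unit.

Periodic rate r = 0.0755 per year.
Growing ordinary annuity: PV = PMT₁ × [1 − ((1+g)/(1+r))^n] / (r − g) = 53,009 × [1 − ((1+0.0088)/(1+r))^11] / (r − 0.0088) = ¥401,763.

¥401,763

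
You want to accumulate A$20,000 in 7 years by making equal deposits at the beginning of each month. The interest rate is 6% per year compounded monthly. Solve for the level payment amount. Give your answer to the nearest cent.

Level annuity due; solve FV = PMT × [((1+r)^n − 1)/r] × (1+r) for PMT.
Periodic rate r = 0.06/12 per month; n is counted in months.
With n = 84: PMT = 20,000 / ([((1+r)^n − 1)/r] × (1+r)) = A$191.22

A$191.22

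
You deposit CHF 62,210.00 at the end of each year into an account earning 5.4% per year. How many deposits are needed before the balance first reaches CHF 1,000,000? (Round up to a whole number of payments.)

12 payments

Periodic rate r = 0.054 per year.
Ordinary annuity FV: 1,000,000 = 62,210 × [((1+r)^n − 1)/r].
(1+r)^n = 1 + 1,000,000 × r / 62,210, so n = ln(1 + 1,000,000·r/62,210) / ln(1+r) = 11.88.
Round up to a whole number of payments: n = 12.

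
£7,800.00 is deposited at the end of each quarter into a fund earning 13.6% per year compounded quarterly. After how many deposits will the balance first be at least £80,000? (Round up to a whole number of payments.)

9 payments

Periodic rate r = 0.136/4 per quarter; n is counted in quarters.
Ordinary annuity FV: 80,000 = 7,800 × [((1+r)^n − 1)/r].
(1+r)^n = 1 + 80,000 × r / 7,800, so n = ln(1 + 80,000·r/7,800) / ln(1+r) = 8.95.
Round up to a whole number of payments: n = 9.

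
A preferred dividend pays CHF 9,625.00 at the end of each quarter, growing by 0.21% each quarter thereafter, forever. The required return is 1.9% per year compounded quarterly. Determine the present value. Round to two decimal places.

CHF 3,632,075.47

Periodic rate r = 0.019/4 per quarter.
Growing perpetuity (Gordon): PV = PMT₁ / (r − g) = 9,625 / (r − 0.0021) = CHF 3,632,075.47.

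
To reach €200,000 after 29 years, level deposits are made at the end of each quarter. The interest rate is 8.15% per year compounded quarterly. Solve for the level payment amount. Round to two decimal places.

€434.50

Level ordinary annuity; solve FV = PMT × [((1+r)^n − 1)/r] for PMT.
Periodic rate r = 0.0815/4 per quarter; n is counted in quarters.
With n = 116: PMT = 200,000 / ([((1+r)^n − 1)/r]) = €434.50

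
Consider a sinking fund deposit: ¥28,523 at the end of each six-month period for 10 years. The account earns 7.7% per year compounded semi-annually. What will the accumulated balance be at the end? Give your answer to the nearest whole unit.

¥836,262

This is an ordinary annuity: 20 deposits of ¥28,523 at the end of each six-month period.
Periodic rate r = 0.077/2 per half-year; n is counted in half-years.
FV = PMT × [((1+r)^n − 1)/r] = 28,523 × [(1+r)^20 − 1] / r = ¥836,262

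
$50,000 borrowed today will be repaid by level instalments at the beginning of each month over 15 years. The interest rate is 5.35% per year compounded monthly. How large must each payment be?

$402.78

Level annuity due; solve PV = PMT × [(1 − (1+r)^−n)/r] × (1+r) for PMT.
Periodic rate r = 0.0535/12 per month; n is counted in months.
With n = 180: PMT = 50,000 / ([(1 − (1+r)^−n)/r] × (1+r)) = $402.78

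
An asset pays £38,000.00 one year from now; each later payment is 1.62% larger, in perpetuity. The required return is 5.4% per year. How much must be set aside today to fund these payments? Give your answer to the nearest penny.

Periodic rate r = 0.054 per year.
Growing perpetuity (Gordon): PV = PMT₁ / (r − g) = 38,000 / (r − 0.0162) = £1,005,291.01.

£1,005,291.01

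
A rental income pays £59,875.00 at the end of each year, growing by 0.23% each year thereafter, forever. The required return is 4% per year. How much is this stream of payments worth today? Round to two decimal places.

Periodic rate r = 0.04 per year.
Growing perpetuity (Gordon): PV = PMT₁ / (r − g) = 59,875 / (r − 0.0023) = £1,588,196.29.

£1,588,196.29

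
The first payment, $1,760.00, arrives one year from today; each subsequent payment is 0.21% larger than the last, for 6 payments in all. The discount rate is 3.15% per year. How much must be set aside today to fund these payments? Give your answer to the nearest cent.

Periodic rate r = 0.0315 per year.
Growing ordinary annuity: PV = PMT₁ × [1 − ((1+g)/(1+r))^n] / (r − g) = 1,760 × [1 − ((1+0.0021)/(1+r))^6] / (r − 0.0021) = $9,535.18.

$9,535.18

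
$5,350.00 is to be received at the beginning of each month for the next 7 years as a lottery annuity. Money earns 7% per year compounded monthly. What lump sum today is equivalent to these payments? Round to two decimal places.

$356,544.25

This is an annuity due: 84 payments of $5,350.00 at the beginning of each month.
Periodic rate r = 0.07/12 per month; n is counted in months.
PV = PMT × [(1 − (1+r)^−n)/r] × (1+r) = 5,350 × [1 − (1+r)^−84] / r × (1+r) = $356,544.25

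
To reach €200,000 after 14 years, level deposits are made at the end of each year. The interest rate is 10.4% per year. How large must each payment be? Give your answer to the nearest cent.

€6,943.84

Level ordinary annuity; solve FV = PMT × [((1+r)^n − 1)/r] for PMT.
Periodic rate r = 0.104 per year.
With n = 14: PMT = 200,000 / ([((1+r)^n − 1)/r]) = €6,943.84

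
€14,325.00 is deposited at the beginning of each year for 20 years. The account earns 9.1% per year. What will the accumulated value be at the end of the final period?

€808,589.01

This is an annuity due: 20 deposits of €14,325.00 at the beginning of each year.
Periodic rate r = 0.091 per year.
FV = PMT × [((1+r)^n − 1)/r] × (1+r) = 14,325 × [(1+r)^20 − 1] / r × (1+r) = €808,589.01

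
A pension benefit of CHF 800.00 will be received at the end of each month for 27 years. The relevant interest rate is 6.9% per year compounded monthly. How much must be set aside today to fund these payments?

CHF 117,420.99

This is an ordinary annuity: 324 payments of CHF 800.00 at the end of each month.
Periodic rate r = 0.069/12 per month; n is counted in months.
PV = PMT × [(1 − (1+r)^−n)/r] = 800 × [1 − (1+r)^−324] / r = CHF 117,420.99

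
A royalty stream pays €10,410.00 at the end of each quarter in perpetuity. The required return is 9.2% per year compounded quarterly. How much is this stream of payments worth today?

Periodic rate r = 0.092/4 per quarter.
Level perpetuity: PV = PMT / r = 10,410 / (0.092/4) = €452,608.70.

€452,608.70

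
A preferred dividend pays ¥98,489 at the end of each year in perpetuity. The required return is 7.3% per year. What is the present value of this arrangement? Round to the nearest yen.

¥1,349,164

Periodic rate r = 0.073 per year.
Level perpetuity: PV = PMT / r = 98,489 / (0.073) = ¥1,349,164.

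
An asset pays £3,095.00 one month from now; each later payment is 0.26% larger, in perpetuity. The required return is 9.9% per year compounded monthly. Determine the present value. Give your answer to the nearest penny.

Periodic rate r = 0.099/12 per month.
Growing perpetuity (Gordon): PV = PMT₁ / (r − g) = 3,095 / (r − 0.0026) = £547,787.61.

£547,787.61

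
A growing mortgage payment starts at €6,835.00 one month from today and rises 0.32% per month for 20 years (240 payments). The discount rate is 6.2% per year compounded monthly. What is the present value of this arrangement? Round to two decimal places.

€1,303,349.53

Periodic rate r = 0.062/12 per month; n is counted in months.
Growing ordinary annuity: PV = PMT₁ × [1 − ((1+g)/(1+r))^n] / (r − g) = 6,835 × [1 − ((1+0.0032)/(1+r))^240] / (r − 0.0032) = €1,303,349.53.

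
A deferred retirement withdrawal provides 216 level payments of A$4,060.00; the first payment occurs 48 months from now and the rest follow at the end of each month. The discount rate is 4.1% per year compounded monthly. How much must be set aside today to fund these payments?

Ordinary annuity of 216 payments, first payment at period 48.
Periodic rate r = 0.041/12 per month; n is counted in months.
The ordinary-annuity PV formula values the stream one period before the first payment (period 47); discount that back 47 periods:
PV₀ = 4,060 × [1 − (1+r)^−216] / r × (1+r)^−47 = A$527,732.52

A$527,732.52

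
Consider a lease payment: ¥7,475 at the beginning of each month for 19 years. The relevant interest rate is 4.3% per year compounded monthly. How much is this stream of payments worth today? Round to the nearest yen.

This is an annuity due: 228 payments of ¥7,475 at the beginning of each month.
Periodic rate r = 0.043/12 per month; n is counted in months.
PV = PMT × [(1 − (1+r)^−n)/r] × (1+r) = 7,475 × [1 − (1+r)^−228] / r × (1+r) = ¥1,167,347

¥1,167,347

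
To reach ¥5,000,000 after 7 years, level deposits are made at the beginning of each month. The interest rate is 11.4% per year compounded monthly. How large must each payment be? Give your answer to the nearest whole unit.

Level annuity due; solve FV = PMT × [((1+r)^n − 1)/r] × (1+r) for PMT.
Periodic rate r = 0.114/12 per month; n is counted in months.
With n = 84: PMT = 5,000,000 / ([((1+r)^n − 1)/r] × (1+r)) = ¥38,799

¥38,799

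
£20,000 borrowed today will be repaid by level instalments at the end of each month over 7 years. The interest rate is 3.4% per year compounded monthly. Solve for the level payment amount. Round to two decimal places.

Level ordinary annuity; solve PV = PMT × [(1 − (1+r)^−n)/r] for PMT.
Periodic rate r = 0.034/12 per month; n is counted in months.
With n = 84: PMT = 20,000 / ([(1 − (1+r)^−n)/r]) = £267.89

£267.89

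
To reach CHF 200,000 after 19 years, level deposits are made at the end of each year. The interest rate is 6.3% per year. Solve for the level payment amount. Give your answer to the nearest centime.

Level ordinary annuity; solve FV = PMT × [((1+r)^n − 1)/r] for PMT.
Periodic rate r = 0.063 per year.
With n = 19: PMT = 200,000 / ([((1+r)^n − 1)/r]) = CHF 5,746.84

CHF 5,746.84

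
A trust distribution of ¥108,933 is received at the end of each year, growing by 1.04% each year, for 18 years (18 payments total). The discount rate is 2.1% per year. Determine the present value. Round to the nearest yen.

Periodic rate r = 0.021 per year.
Growing ordinary annuity: PV = PMT₁ × [1 − ((1+g)/(1+r))^n] / (r − g) = 108,933 × [1 − ((1+0.0104)/(1+r))^18] / (r − 0.0104) = ¥1,760,018.

¥1,760,018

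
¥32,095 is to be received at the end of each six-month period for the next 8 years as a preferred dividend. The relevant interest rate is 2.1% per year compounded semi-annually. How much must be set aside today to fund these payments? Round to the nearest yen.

¥470,438

This is an ordinary annuity: 16 payments of ¥32,095 at the end of each six-month period.
Periodic rate r = 0.021/2 per half-year; n is counted in half-years.
PV = PMT × [(1 − (1+r)^−n)/r] = 32,095 × [1 − (1+r)^−16] / r = ¥470,438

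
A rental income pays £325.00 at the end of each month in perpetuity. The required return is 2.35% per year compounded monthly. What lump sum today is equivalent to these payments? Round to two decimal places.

£165,957.45

Periodic rate r = 0.0235/12 per month.
Level perpetuity: PV = PMT / r = 325 / (0.0235/12) = £165,957.45.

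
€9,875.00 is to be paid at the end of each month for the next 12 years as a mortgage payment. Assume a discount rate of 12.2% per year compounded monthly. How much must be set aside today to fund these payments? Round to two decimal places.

This is an ordinary annuity: 144 payments of €9,875.00 at the end of each month.
Periodic rate r = 0.122/12 per month; n is counted in months.
PV = PMT × [(1 − (1+r)^−n)/r] = 9,875 × [1 − (1+r)^−144] / r = €744,971.28

€744,971.28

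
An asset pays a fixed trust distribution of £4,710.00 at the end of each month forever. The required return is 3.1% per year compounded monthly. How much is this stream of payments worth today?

£1,823,225.81

Periodic rate r = 0.031/12 per month.
Level perpetuity: PV = PMT / r = 4,710 / (0.031/12) = £1,823,225.81.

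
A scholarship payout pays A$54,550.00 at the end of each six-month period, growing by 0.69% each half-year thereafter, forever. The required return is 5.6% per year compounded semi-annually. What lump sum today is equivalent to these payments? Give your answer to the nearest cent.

Periodic rate r = 0.056/2 per half-year.
Growing perpetuity (Gordon): PV = PMT₁ / (r − g) = 54,550 / (r − 0.0069) = A$2,585,308.06.

A$2,585,308.06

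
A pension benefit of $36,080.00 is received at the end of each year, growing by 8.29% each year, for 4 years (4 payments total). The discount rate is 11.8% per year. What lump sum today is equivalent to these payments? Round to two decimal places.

Periodic rate r = 0.118 per year.
Growing ordinary annuity: PV = PMT₁ × [1 − ((1+g)/(1+r))^n] / (r − g) = 36,080 × [1 − ((1+0.0829)/(1+r))^4] / (r − 0.0829) = $123,134.77.

$123,134.77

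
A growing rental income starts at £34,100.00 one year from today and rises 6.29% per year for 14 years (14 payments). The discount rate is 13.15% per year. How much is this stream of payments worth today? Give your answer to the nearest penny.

£289,994.06

Periodic rate r = 0.1315 per year.
Growing ordinary annuity: PV = PMT₁ × [1 − ((1+g)/(1+r))^n] / (r − g) = 34,100 × [1 − ((1+0.0629)/(1+r))^14] / (r − 0.0629) = £289,994.06.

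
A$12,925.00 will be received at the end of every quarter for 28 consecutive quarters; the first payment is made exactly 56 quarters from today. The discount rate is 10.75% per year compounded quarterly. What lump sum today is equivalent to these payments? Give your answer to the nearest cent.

A$58,618.75

Ordinary annuity of 28 payments, first payment at period 56.
Periodic rate r = 0.1075/4 per quarter; n is counted in quarters.
The ordinary-annuity PV formula values the stream one period before the first payment (period 55); discount that back 55 periods:
PV₀ = 12,925 × [1 − (1+r)^−28] / r × (1+r)^−55 = A$58,618.75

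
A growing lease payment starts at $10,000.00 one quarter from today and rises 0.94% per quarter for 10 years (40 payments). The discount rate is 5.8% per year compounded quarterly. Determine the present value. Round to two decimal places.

$357,982.65

Periodic rate r = 0.058/4 per quarter; n is counted in quarters.
Growing ordinary annuity: PV = PMT₁ × [1 − ((1+g)/(1+r))^n] / (r − g) = 10,000 × [1 − ((1+0.0094)/(1+r))^40] / (r − 0.0094) = $357,982.65.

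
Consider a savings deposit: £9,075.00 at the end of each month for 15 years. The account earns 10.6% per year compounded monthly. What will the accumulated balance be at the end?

This is an ordinary annuity: 180 deposits of £9,075.00 at the end of each month.
Periodic rate r = 0.106/12 per month; n is counted in months.
FV = PMT × [((1+r)^n − 1)/r] = 9,075 × [(1+r)^180 − 1] / r = £3,975,500.36

£3,975,500.36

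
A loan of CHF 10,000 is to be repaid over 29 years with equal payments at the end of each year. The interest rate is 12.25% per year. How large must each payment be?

Level ordinary annuity; solve PV = PMT × [(1 − (1+r)^−n)/r] for PMT.
Periodic rate r = 0.1225 per year.
With n = 29: PMT = 10,000 / ([(1 − (1+r)^−n)/r]) = CHF 1,269.49

CHF 1,269.49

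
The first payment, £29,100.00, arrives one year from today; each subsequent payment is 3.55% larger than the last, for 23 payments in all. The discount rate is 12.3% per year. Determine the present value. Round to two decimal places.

Periodic rate r = 0.123 per year.
Growing ordinary annuity: PV = PMT₁ × [1 − ((1+g)/(1+r))^n] / (r − g) = 29,100 × [1 − ((1+0.0355)/(1+r))^23] / (r − 0.0355) = £281,095.65.

£281,095.65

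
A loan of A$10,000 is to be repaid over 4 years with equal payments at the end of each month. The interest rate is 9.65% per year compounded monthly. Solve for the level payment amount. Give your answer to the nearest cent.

A$251.95

Level ordinary annuity; solve PV = PMT × [(1 − (1+r)^−n)/r] for PMT.
Periodic rate r = 0.0965/12 per month; n is counted in months.
With n = 48: PMT = 10,000 / ([(1 − (1+r)^−n)/r]) = A$251.95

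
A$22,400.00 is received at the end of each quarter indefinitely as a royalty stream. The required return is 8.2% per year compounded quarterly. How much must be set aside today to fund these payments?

Periodic rate r = 0.082/4 per quarter.
Level perpetuity: PV = PMT / r = 22,400 / (0.082/4) = A$1,092,682.93.

A$1,092,682.93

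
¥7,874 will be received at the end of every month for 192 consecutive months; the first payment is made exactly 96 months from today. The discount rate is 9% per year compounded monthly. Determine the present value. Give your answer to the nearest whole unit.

Ordinary annuity of 192 payments, first payment at period 96.
Periodic rate r = 0.09/12 per month; n is counted in months.
The ordinary-annuity PV formula values the stream one period before the first payment (period 95); discount that back 95 periods:
PV₀ = 7,874 × [1 − (1+r)^−192] / r × (1+r)^−95 = ¥393,272

¥393,272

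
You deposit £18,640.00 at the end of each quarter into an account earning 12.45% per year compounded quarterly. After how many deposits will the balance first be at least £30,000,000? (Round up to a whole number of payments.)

129 payments

Periodic rate r = 0.1245/4 per quarter; n is counted in quarters.
Ordinary annuity FV: 30,000,000 = 18,640 × [((1+r)^n − 1)/r].
(1+r)^n = 1 + 30,000,000 × r / 18,640, so n = ln(1 + 30,000,000·r/18,640) / ln(1+r) = 128.34.
Round up to a whole number of payments: n = 129.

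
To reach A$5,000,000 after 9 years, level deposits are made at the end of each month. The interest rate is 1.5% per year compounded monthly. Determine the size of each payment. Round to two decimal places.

A$43,270.47

Level ordinary annuity; solve FV = PMT × [((1+r)^n − 1)/r] for PMT.
Periodic rate r = 0.015/12 per month; n is counted in months.
With n = 108: PMT = 5,000,000 / ([((1+r)^n − 1)/r]) = A$43,270.47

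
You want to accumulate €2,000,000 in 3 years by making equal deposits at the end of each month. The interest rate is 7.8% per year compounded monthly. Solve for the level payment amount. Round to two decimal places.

Level ordinary annuity; solve FV = PMT × [((1+r)^n − 1)/r] for PMT.
Periodic rate r = 0.078/12 per month; n is counted in months.
With n = 36: PMT = 2,000,000 / ([((1+r)^n − 1)/r]) = €49,488.37

€49,488.37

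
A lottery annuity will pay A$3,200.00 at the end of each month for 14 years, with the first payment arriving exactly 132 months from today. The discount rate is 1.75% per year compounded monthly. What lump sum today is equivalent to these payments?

Ordinary annuity of 168 payments, first payment at period 132.
Periodic rate r = 0.0175/12 per month; n is counted in months.
The ordinary-annuity PV formula values the stream one period before the first payment (period 131); discount that back 131 periods:
PV₀ = 3,200 × [1 − (1+r)^−168] / r × (1+r)^−131 = A$393,692.03

A$393,692.03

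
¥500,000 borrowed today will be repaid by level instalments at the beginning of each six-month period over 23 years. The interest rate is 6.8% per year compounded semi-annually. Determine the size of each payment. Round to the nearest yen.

¥20,939

Level annuity due; solve PV = PMT × [(1 − (1+r)^−n)/r] × (1+r) for PMT.
Periodic rate r = 0.068/2 per half-year; n is counted in half-years.
With n = 46: PMT = 500,000 / ([(1 − (1+r)^−n)/r] × (1+r)) = ¥20,939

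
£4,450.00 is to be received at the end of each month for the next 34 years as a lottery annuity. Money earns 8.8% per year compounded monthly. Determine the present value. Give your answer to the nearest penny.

This is an ordinary annuity: 408 payments of £4,450.00 at the end of each month.
Periodic rate r = 0.088/12 per month; n is counted in months.
PV = PMT × [(1 − (1+r)^−n)/r] = 4,450 × [1 − (1+r)^−408] / r = £576,029.52

£576,029.52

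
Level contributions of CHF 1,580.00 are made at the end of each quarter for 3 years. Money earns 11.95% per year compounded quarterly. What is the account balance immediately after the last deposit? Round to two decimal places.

This is an ordinary annuity: 12 deposits of CHF 1,580.00 at the end of each quarter.
Periodic rate r = 0.1195/4 per quarter; n is counted in quarters.
FV = PMT × [((1+r)^n − 1)/r] = 1,580 × [(1+r)^12 − 1] / r = CHF 22,407.49

CHF 22,407.49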